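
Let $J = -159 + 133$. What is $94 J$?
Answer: $-2444$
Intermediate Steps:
$J = -26$
$94 J = 94 \left(-26\right) = -2444$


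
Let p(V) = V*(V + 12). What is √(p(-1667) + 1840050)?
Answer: √4598935 ≈ 2144.5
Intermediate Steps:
p(V) = V*(12 + V)
√(p(-1667) + 1840050) = √(-1667*(12 - 1667) + 1840050) = √(-1667*(-1655) + 1840050) = √(2758885 + 1840050) = √4598935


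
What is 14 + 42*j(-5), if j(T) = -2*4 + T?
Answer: -532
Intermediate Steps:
j(T) = -8 + T
14 + 42*j(-5) = 14 + 42*(-8 - 5) = 14 + 42*(-13) = 14 - 546 = -532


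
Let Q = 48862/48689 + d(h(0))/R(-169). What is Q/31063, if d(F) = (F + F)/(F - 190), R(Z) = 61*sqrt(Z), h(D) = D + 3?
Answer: 48862/1512426407 + 6*I/4606363333 ≈ 3.2307e-5 + 1.3025e-9*I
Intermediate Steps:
h(D) = 3 + D
d(F) = 2*F/(-190 + F) (d(F) = (2*F)/(-190 + F) = 2*F/(-190 + F))
Q = 48862/48689 + 6*I/148291 (Q = 48862/48689 + (2*(3 + 0)/(-190 + (3 + 0)))/((61*sqrt(-169))) = 48862*(1/48689) + (2*3/(-190 + 3))/((61*(13*I))) = 48862/48689 + (2*3/(-187))/((793*I)) = 48862/48689 + (2*3*(-1/187))*(-I/793) = 48862/48689 - (-6)*I/148291 = 48862/48689 + 6*I/148291 ≈ 1.0036 + 4.0461e-5*I)
Q/31063 = (48862/48689 + 6*I/148291)/31063 = (48862/48689 + 6*I/148291)*(1/31063) = 48862/1512426407 + 6*I/4606363333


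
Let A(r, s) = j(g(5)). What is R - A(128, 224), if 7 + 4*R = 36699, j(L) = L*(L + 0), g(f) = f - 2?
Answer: 9164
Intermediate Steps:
g(f) = -2 + f
j(L) = L² (j(L) = L*L = L²)
R = 9173 (R = -7/4 + (¼)*36699 = -7/4 + 36699/4 = 9173)
A(r, s) = 9 (A(r, s) = (-2 + 5)² = 3² = 9)
R - A(128, 224) = 9173 - 1*9 = 9173 - 9 = 9164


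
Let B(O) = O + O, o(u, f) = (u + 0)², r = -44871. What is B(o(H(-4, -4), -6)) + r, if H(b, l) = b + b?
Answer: -44743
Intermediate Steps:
H(b, l) = 2*b
o(u, f) = u²
B(O) = 2*O
B(o(H(-4, -4), -6)) + r = 2*(2*(-4))² - 44871 = 2*(-8)² - 44871 = 2*64 - 44871 = 128 - 44871 = -44743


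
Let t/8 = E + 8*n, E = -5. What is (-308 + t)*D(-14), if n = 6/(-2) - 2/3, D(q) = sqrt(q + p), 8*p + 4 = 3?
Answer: -437*I*sqrt(226)/3 ≈ -2189.9*I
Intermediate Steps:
p = -1/8 (p = -1/2 + (1/8)*3 = -1/2 + 3/8 = -1/8 ≈ -0.12500)
D(q) = sqrt(-1/8 + q) (D(q) = sqrt(q - 1/8) = sqrt(-1/8 + q))
n = -11/3 (n = 6*(-1/2) - 2*1/3 = -3 - 2/3 = -11/3 ≈ -3.6667)
t = -824/3 (t = 8*(-5 + 8*(-11/3)) = 8*(-5 - 88/3) = 8*(-103/3) = -824/3 ≈ -274.67)
(-308 + t)*D(-14) = (-308 - 824/3)*(sqrt(-2 + 16*(-14))/4) = -437*sqrt(-2 - 224)/3 = -437*sqrt(-226)/3 = -437*I*sqrt(226)/3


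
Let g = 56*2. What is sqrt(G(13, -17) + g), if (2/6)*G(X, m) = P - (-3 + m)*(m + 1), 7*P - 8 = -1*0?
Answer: 2*I*sqrt(10346)/7 ≈ 29.062*I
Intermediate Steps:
P = 8/7 (P = 8/7 + (-1*0)/7 = 8/7 + (1/7)*0 = 8/7 + 0 = 8/7 ≈ 1.1429)
G(X, m) = 24/7 - 3*(1 + m)*(-3 + m) (G(X, m) = 3*(8/7 - (-3 + m)*(m + 1)) = 3*(8/7 - (-3 + m)*(1 + m)) = 3*(8/7 - (1 + m)*(-3 + m)) = 24/7 - 3*(1 + m)*(-3 + m))
g = 112
sqrt(G(13, -17) + g) = sqrt((87/7 - 3*(-17)**2 + 6*(-17)) + 112) = sqrt((87/7 - 3*289 - 102) + 112) = sqrt((87/7 - 867 - 102) + 112) = sqrt(-6696/7 + 112) = sqrt(-5912/7) = 2*I*sqrt(10346)/7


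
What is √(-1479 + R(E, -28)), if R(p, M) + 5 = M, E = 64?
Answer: 6*I*√42 ≈ 38.884*I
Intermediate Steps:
R(p, M) = -5 + M
√(-1479 + R(E, -28)) = √(-1479 + (-5 - 28)) = √(-1479 - 33) = √(-1512) = 6*I*√42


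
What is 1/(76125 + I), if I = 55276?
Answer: 1/131401 ≈ 7.6103e-6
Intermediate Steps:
1/(76125 + I) = 1/(76125 + 55276) = 1/131401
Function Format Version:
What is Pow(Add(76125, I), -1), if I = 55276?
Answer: Rational(1, 131401) ≈ 7.6103e-6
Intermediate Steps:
Pow(Add(76125, I), -1) = Pow(Add(76125, 55276), -1) = Pow(131401, -1) = Rational(1, 131401)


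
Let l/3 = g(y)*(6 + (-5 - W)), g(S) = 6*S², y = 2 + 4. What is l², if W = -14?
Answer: 94478400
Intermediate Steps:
y = 6
l = 9720 (l = 3*((6*6²)*(6 + (-5 - 1*(-14)))) = 3*((6*36)*(6 + (-5 + 14))) = 3*(216*(6 + 9)) = 3*(216*15) = 3*3240 = 9720)
l² = 9720² = 94478400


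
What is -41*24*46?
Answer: -45264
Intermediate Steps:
-41*24*46 = -984*46 = -45264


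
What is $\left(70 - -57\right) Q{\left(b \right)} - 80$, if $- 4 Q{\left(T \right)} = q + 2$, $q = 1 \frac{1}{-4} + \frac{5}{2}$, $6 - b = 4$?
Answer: $- \frac{3439}{16} \approx -214.94$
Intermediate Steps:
$b = 2$ ($b = 6 - 4 = 2$)
$q = \frac{9}{4}$ ($q = 1 \left(- \frac{1}{4}\right) + 5 \cdot \frac{1}{2} = - \frac{1}{4} + \frac{5}{2} = \frac{9}{4} \approx 2.25$)
$Q{\left(T \right)} = - \frac{17}{16}$ ($Q{\left(T \right)} = - \frac{\frac{9}{4} + 2}{4} = \left(- \frac{1}{4}\right) \frac{17}{4} = - \frac{17}{16}$)
$\left(70 - -57\right) Q{\left(b \right)} - 80 = \left(70 - -57\right) \left(- \frac{17}{16}\right) - 80 = \left(70 + 57\right) \left(- \frac{17}{16}\right) - 80 = 127 \left(- \frac{17}{16}\right) - 80 = - \frac{2159}{16} - 80 = - \frac{3439}{16}$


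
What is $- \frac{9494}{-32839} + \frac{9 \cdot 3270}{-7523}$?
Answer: $- \frac{895028408}{247047797} \approx -3.6229$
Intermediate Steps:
$- \frac{9494}{-32839} + \frac{9 \cdot 3270}{-7523} = \left(-9494\right) \left(- \frac{1}{32839}\right) + 29430 \left(- \frac{1}{7523}\right) = \frac{9494}{32839} - \frac{29430}{7523} = - \frac{895028408}{247047797}$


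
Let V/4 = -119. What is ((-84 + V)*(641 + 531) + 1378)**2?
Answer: 428949023364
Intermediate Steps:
V = -476 (V = 4*(-119) = -476)
((-84 + V)*(641 + 531) + 1378)**2 = ((-84 - 476)*(641 + 531) + 1378)**2 = (-560*1172 + 1378)**2 = (-656320 + 1378)**2 = (-654942)**2 = 428949023364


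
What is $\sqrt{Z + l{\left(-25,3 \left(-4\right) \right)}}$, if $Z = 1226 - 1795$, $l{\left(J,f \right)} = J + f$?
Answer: $i \sqrt{606} \approx 24.617 i$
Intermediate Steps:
$Z = -569$ ($Z = 1226 - 1795 = -569$)
$\sqrt{Z + l{\left(-25,3 \left(-4\right) \right)}} = \sqrt{-569 + \left(-25 + 3 \left(-4\right)\right)} = \sqrt{-569 - 37} = \sqrt{-606} = i \sqrt{606}$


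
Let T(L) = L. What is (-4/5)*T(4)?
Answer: -16/5 ≈ -3.2000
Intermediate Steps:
(-4/5)*T(4) = -4/5*4 = -16/5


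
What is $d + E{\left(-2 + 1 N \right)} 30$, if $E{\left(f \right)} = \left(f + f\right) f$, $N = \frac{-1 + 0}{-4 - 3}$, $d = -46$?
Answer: $\frac{7886}{49} \approx 160.94$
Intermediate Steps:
$N = \frac{1}{7}$ ($N = - \frac{1}{-7} = \left(-1\right) \left(- \frac{1}{7}\right) = \frac{1}{7} \approx 0.14286$)
$E{\left(f \right)} = 2 f^{2}$ ($E{\left(f \right)} = 2 f f = 2 f^{2}$)
$d + E{\left(-2 + 1 N \right)} 30 = -46 + 2 \left(-2 + 1 \cdot \frac{1}{7}\right)^{2} \cdot 30 = -46 + 2 \left(-2 + \frac{1}{7}\right)^{2} \cdot 30 = -46 + 2 \left(- \frac{13}{7}\right)^{2} \cdot 30 = -46 + 2 \cdot \frac{169}{49} \cdot 30 = -46 + \frac{338}{49} \cdot 30 = -46 + \frac{10140}{49} = \frac{7886}{49}$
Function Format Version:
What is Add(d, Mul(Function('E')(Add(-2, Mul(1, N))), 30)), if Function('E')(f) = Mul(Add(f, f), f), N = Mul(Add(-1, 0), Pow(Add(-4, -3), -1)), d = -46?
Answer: Rational(7886, 49) ≈ 160.94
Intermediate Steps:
N = Rational(1, 7) (N = Mul(-1, Pow(-7, -1)) = Mul(-1, Rational(-1, 7)) = Rational(1, 7) ≈ 0.14286)
Function('E')(f) = Mul(2, Pow(f, 2)) (Function('E')(f) = Mul(Mul(2, f), f) = Mul(2, Pow(f, 2)))
Add(d, Mul(Function('E')(Add(-2, Mul(1, N))), 30)) = Add(-46, Mul(Mul(2, Pow(Add(-2, Mul(1, Rational(1, 7))), 2)), 30)) = Add(-46, Mul(Mul(2, Pow(Add(-2, Rational(1, 7)), 2)), 30)) = Add(-46, Mul(Mul(2, Pow(Rational(-13, 7), 2)), 30)) = Add(-46, Mul(Mul(2, Rational(169, 49)), 30)) = Add(-46, Mul(Rational(338, 49), 30)) = Add(-46, Rational(10140, 49)) = Rational(7886, 49)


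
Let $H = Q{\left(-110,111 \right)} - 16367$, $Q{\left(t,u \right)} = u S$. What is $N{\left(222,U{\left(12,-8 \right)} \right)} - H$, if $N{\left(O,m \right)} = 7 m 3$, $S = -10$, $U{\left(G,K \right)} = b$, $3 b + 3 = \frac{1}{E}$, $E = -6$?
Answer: $\frac{104729}{6} \approx 17455.0$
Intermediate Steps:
$b = - \frac{19}{18}$ ($b = -1 + \frac{1}{3 \left(-6\right)} = -1 + \frac{1}{3} \left(- \frac{1}{6}\right) = -1 - \frac{1}{18} = - \frac{19}{18} \approx -1.0556$)
$U{\left(G,K \right)} = - \frac{19}{18}$
$Q{\left(t,u \right)} = - 10 u$ ($Q{\left(t,u \right)} = u \left(-10\right) = - 10 u$)
$N{\left(O,m \right)} = 21 m$
$H = -17477$ ($H = \left(-10\right) 111 - 16367 = -1110 - 16367 = -17477$)
$N{\left(222,U{\left(12,-8 \right)} \right)} - H = 21 \left(- \frac{19}{18}\right) - -17477 = - \frac{133}{6} + 17477 = \frac{104729}{6}$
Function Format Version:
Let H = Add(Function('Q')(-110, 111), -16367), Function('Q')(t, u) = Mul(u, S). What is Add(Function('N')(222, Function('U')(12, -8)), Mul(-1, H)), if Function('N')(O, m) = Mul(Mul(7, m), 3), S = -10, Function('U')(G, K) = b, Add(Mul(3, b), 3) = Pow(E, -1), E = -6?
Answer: Rational(104729, 6) ≈ 17455.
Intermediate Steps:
b = Rational(-19, 18) (b = Add(-1, Mul(Rational(1, 3), Pow(-6, -1))) = Add(-1, Mul(Rational(1, 3), Rational(-1, 6))) = Add(-1, Rational(-1, 18)) = Rational(-19, 18) ≈ -1.0556)
Function('U')(G, K) = Rational(-19, 18)
Function('Q')(t, u) = Mul(-10, u) (Function('Q')(t, u) = Mul(u, -10) = Mul(-10, u))
Function('N')(O, m) = Mul(21, m)
H = -17477 (H = Add(Mul(-10, 111), -16367) = Add(-1110, -16367) = -17477)
Add(Function('N')(222, Function('U')(12, -8)), Mul(-1, H)) = Add(Mul(21, Rational(-19, 18)), Mul(-1, -17477)) = Add(Rational(-133, 6), 17477) = Rational(104729, 6)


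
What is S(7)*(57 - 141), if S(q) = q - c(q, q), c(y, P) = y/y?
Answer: -504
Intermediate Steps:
c(y, P) = 1
S(q) = -1 + q (S(q) = q - 1*1 = q - 1 = -1 + q)
S(7)*(57 - 141) = (-1 + 7)*(57 - 141) = 6*(-84) = -504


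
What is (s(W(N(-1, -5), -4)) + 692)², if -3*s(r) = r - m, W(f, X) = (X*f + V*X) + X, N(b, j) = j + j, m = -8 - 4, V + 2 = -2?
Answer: 4048144/9 ≈ 4.4979e+5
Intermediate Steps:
V = -4 (V = -2 - 2 = -4)
m = -12
N(b, j) = 2*j
W(f, X) = -3*X + X*f (W(f, X) = (X*f - 4*X) + X = (-4*X + X*f) + X = -3*X + X*f)
s(r) = -4 - r/3 (s(r) = -(r - 1*(-12))/3 = -(r + 12)/3 = -(12 + r)/3 = -4 - r/3)
(s(W(N(-1, -5), -4)) + 692)² = ((-4 - (-4)*(-3 + 2*(-5))/3) + 692)² = ((-4 - (-4)*(-3 - 10)/3) + 692)² = ((-4 - (-4)*(-13)/3) + 692)² = ((-4 - ⅓*52) + 692)² = ((-4 - 52/3) + 692)² = (-64/3 + 692)² = (2012/3)² = 4048144/9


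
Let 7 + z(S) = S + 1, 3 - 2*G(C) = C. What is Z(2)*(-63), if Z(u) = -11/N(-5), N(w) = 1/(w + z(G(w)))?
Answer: -4851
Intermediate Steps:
G(C) = 3/2 - C/2
z(S) = -6 + S (z(S) = -7 + (S + 1) = -7 + (1 + S) = -6 + S)
N(w) = 1/(-9/2 + w/2) (N(w) = 1/(w + (-6 + (3/2 - w/2))) = 1/(w + (-9/2 - w/2)) = 1/(-9/2 + w/2))
Z(u) = 77 (Z(u) = -11/(2/(-9 - 5)) = -11/(2/(-14)) = -11/(2*(-1/14)) = -11/(-⅐) = -11*(-7) = 77)
Z(2)*(-63) = 77*(-63) = -4851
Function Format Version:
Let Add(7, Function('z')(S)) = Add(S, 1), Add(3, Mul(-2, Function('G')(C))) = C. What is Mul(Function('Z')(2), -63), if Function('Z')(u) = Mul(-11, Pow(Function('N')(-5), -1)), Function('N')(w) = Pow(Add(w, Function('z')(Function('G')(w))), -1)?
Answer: -4851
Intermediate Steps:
Function('G')(C) = Add(Rational(3, 2), Mul(Rational(-1, 2), C))
Function('z')(S) = Add(-6, S) (Function('z')(S) = Add(-7, Add(S, 1)) = Add(-7, Add(1, S)) = Add(-6, S))
Function('N')(w) = Pow(Add(Rational(-9, 2), Mul(Rational(1, 2), w)), -1) (Function('N')(w) = Pow(Add(w, Add(-6, Add(Rational(3, 2), Mul(Rational(-1, 2), w)))), -1) = Pow(Add(w, Add(Rational(-9, 2), Mul(Rational(-1, 2), w))), -1) = Pow(Add(Rational(-9, 2), Mul(Rational(1, 2), w)), -1))
Function('Z')(u) = 77 (Function('Z')(u) = Mul(-11, Pow(Mul(2, Pow(Add(-9, -5), -1)), -1)) = Mul(-11, Pow(Mul(2, Pow(-14, -1)), -1)) = Mul(-11, Pow(Mul(2, Rational(-1, 14)), -1)) = Mul(-11, Pow(Rational(-1, 7), -1)) = Mul(-11, -7) = 77)
Mul(Function('Z')(2), -63) = Mul(77, -63) = -4851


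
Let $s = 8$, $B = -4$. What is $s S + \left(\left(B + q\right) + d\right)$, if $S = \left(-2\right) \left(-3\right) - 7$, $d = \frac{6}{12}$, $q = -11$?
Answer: $- \frac{45}{2} \approx -22.5$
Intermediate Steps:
$d = \frac{1}{2}$ ($d = 6 \cdot \frac{1}{12} = \frac{1}{2} \approx 0.5$)
$S = -1$ ($S = 6 - 7 = -1$)
$s S + \left(\left(B + q\right) + d\right) = 8 \left(-1\right) + \left(\left(-4 - 11\right) + \frac{1}{2}\right) = -8 + \left(-15 + \frac{1}{2}\right) = -8 - \frac{29}{2} = - \frac{45}{2}$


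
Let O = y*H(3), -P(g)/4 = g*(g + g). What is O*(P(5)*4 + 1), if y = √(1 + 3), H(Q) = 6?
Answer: -9588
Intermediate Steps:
y = 2 (y = √4 = 2)
P(g) = -8*g² (P(g) = -4*g*(g + g) = -4*g*2*g = -8*g²)
O = 12 (O = 2*6 = 12)
O*(P(5)*4 + 1) = 12*(-8*5²*4 + 1) = 12*(-8*25*4 + 1) = 12*(-200*4 + 1) = 12*(-800 + 1) = 12*(-799) = -9588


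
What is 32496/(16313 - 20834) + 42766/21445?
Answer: -167843878/32317615 ≈ -5.1936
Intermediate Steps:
32496/(16313 - 20834) + 42766/21445 = 32496/(-4521) + 42766*(1/21445) = 32496*(-1/4521) + 42766/21445 = -10832/1507 + 42766/21445 = -167843878/32317615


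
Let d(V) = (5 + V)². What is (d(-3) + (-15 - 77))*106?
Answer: -9328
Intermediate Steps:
(d(-3) + (-15 - 77))*106 = ((5 - 3)² + (-15 - 77))*106 = (2² - 92)*106 = (4 - 92)*106 = -88*106 = -9328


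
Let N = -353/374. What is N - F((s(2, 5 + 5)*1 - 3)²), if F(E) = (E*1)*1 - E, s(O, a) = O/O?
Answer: -353/374 ≈ -0.94385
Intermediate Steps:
s(O, a) = 1
N = -353/374 (N = -353*1/374 = -353/374 ≈ -0.94385)
F(E) = 0 (F(E) = E*1 - E = E - E = 0)
N - F((s(2, 5 + 5)*1 - 3)²) = -353/374 - 1*0 = -353/374 + 0 = -353/374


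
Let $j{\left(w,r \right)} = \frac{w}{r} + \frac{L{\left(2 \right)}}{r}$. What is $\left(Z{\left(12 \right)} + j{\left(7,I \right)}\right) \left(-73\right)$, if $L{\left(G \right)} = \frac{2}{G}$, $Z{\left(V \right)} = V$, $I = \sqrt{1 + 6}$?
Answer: $-876 - \frac{584 \sqrt{7}}{7} \approx -1096.7$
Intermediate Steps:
$I = \sqrt{7} \approx 2.6458$
$j{\left(w,r \right)} = \frac{1}{r} + \frac{w}{r}$ ($j{\left(w,r \right)} = \frac{w}{r} + \frac{2 \cdot \frac{1}{2}}{r} = \frac{w}{r} + 1 \frac{1}{r} = \frac{w}{r} + \frac{1}{r} = \frac{1}{r} + \frac{w}{r}$)
$\left(Z{\left(12 \right)} + j{\left(7,I \right)}\right) \left(-73\right) = \left(12 + \frac{1 + 7}{\sqrt{7}}\right) \left(-73\right) = \left(12 + \frac{\sqrt{7}}{7} \cdot 8\right) \left(-73\right) = \left(12 + \frac{8 \sqrt{7}}{7}\right) \left(-73\right) = -876 - \frac{584 \sqrt{7}}{7}$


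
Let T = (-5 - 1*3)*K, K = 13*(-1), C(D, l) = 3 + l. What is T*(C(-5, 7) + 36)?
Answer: 4784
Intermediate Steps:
K = -13
T = 104 (T = (-5 - 1*3)*(-13) = (-5 - 3)*(-13) = -8*(-13) = 104)
T*(C(-5, 7) + 36) = 104*((3 + 7) + 36) = 104*(10 + 36) = 104*46 = 4784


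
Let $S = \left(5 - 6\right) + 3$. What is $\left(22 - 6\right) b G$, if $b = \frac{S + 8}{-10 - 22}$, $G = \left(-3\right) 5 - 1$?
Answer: $80$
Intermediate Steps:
$S = 2$ ($S = -1 + 3 = 2$)
$G = -16$ ($G = -15 - 1 = -16$)
$b = - \frac{5}{16}$ ($b = \frac{2 + 8}{-10 - 22} = \frac{10}{-32} = 10 \left(- \frac{1}{32}\right) = - \frac{5}{16} \approx -0.3125$)
$\left(22 - 6\right) b G = \left(22 - 6\right) \left(- \frac{5}{16}\right) \left(-16\right) = 16 \left(- \frac{5}{16}\right) \left(-16\right) = \left(-5\right) \left(-16\right) = 80$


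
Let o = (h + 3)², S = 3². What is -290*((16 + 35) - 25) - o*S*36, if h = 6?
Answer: -33784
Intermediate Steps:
S = 9
o = 81 (o = (6 + 3)² = 9² = 81)
-290*((16 + 35) - 25) - o*S*36 = -290*((16 + 35) - 25) - 81*9*36 = -290*(51 - 25) - 729*36 = -290*26 - 1*26244 = -7540 - 26244 = -33784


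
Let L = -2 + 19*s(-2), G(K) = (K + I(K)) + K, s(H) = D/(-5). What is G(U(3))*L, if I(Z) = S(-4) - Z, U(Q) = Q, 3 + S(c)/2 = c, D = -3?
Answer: -517/5 ≈ -103.40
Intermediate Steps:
S(c) = -6 + 2*c
s(H) = ⅗ (s(H) = -3/(-5) = -3*(-⅕) = ⅗)
I(Z) = -14 - Z (I(Z) = (-6 + 2*(-4)) - Z = (-6 - 8) - Z = -14 - Z)
G(K) = -14 + K (G(K) = (K + (-14 - K)) + K = -14 + K)
L = 47/5 (L = -2 + 19*(⅗) = -2 + 57/5 = 47/5 ≈ 9.4000)
G(U(3))*L = (-14 + 3)*(47/5) = -11*47/5 = -517/5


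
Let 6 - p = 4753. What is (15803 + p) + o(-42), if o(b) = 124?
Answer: 11180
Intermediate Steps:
p = -4747 (p = 6 - 1*4753 = 6 - 4753 = -4747)
(15803 + p) + o(-42) = (15803 - 4747) + 124 = 11056 + 124 = 11180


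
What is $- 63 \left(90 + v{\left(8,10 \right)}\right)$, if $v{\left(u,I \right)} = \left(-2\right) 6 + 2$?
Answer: $-5040$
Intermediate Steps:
$v{\left(u,I \right)} = -10$ ($v{\left(u,I \right)} = -12 + 2 = -10$)
$- 63 \left(90 + v{\left(8,10 \right)}\right) = - 63 \left(90 - 10\right) = \left(-63\right) 80 = -5040$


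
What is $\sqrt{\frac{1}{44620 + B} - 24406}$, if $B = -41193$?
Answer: $\frac{i \sqrt{286632090147}}{3427} \approx 156.22 i$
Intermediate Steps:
$\sqrt{\frac{1}{44620 + B} - 24406} = \sqrt{\frac{1}{44620 - 41193} - 24406} = \sqrt{\frac{1}{3427} - 24406} = \sqrt{- \frac{83639361}{3427}} = \frac{i \sqrt{286632090147}}{3427}$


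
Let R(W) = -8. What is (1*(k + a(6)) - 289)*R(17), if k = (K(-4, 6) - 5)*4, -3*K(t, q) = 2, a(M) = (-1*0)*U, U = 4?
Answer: 7480/3 ≈ 2493.3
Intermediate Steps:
a(M) = 0 (a(M) = -1*0*4 = 0*4 = 0)
K(t, q) = -⅔ (K(t, q) = -⅓*2 = -⅔)
k = -68/3 (k = (-⅔ - 5)*4 = -17/3*4 = -68/3 ≈ -22.667)
(1*(k + a(6)) - 289)*R(17) = (1*(-68/3 + 0) - 289)*(-8) = (1*(-68/3) - 289)*(-8) = (-68/3 - 289)*(-8) = -935/3*(-8) = 7480/3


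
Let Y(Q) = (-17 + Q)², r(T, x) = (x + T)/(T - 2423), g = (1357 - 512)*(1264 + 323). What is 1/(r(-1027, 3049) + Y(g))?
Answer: 575/1034008490701963 ≈ 5.5609e-13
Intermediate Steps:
g = 1341015 (g = 845*1587 = 1341015)
r(T, x) = (T + x)/(-2423 + T)
1/(r(-1027, 3049) + Y(g)) = 1/((-1027 + 3049)/(-2423 - 1027) + (-17 + 1341015)²) = 1/(2022/(-3450) + 1340998²) = 1/(-1/3450*2022 + 1798275636004) = 1/(-337/575 + 1798275636004) = 1/(1034008490701963/575) = 575/1034008490701963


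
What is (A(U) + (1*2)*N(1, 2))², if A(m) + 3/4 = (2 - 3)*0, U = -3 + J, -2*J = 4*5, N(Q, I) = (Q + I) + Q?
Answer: 841/16 ≈ 52.563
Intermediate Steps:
N(Q, I) = I + 2*Q (N(Q, I) = (I + Q) + Q = I + 2*Q)
J = -10 (J = -2*5 = -½*20 = -10)
U = -13 (U = -3 - 10 = -13)
A(m) = -¾ (A(m) = -¾ + (2 - 3)*0 = -¾ - 1*0 = -¾ + 0 = -¾)
(A(U) + (1*2)*N(1, 2))² = (-¾ + (1*2)*(2 + 2*1))² = (-¾ + 2*(2 + 2))² = (-¾ + 2*4)² = (-¾ + 8)² = (29/4)² = 841/16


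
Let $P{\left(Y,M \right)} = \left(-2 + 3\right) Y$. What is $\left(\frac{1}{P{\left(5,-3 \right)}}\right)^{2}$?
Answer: $\frac{1}{25} \approx 0.04$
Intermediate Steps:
$P{\left(Y,M \right)} = Y$ ($P{\left(Y,M \right)} = 1 Y = Y$)
$\left(\frac{1}{P{\left(5,-3 \right)}}\right)^{2} = \left(\frac{1}{5}\right)^{2} = \frac{1}{25}$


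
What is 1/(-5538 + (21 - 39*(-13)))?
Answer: -1/5010 ≈ -0.00019960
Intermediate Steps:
1/(-5538 + (21 - 39*(-13))) = 1/(-5538 + (21 + 507)) = 1/(-5538 + 528) = 1/(-5010) = -1/5010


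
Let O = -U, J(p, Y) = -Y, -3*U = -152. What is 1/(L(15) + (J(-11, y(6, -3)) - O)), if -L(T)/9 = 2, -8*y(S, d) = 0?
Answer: 3/98 ≈ 0.030612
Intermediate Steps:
U = 152/3 (U = -1/3*(-152) = 152/3 ≈ 50.667)
y(S, d) = 0 (y(S, d) = -1/8*0 = 0)
L(T) = -18 (L(T) = -9*2 = -18)
O = -152/3 (O = -1*152/3 = -152/3 ≈ -50.667)
1/(L(15) + (J(-11, y(6, -3)) - O)) = 1/(-18 + (-1*0 - 1*(-152/3))) = 1/(-18 + (0 + 152/3)) = 1/(-18 + 152/3) = 1/(98/3) = 3/98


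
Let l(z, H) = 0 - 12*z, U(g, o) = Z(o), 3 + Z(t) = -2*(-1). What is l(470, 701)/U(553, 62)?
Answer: 5640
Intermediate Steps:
Z(t) = -1 (Z(t) = -3 - 2*(-1) = -3 + 2 = -1)
U(g, o) = -1
l(z, H) = -12*z
l(470, 701)/U(553, 62) = -12*470/(-1) = -5640*(-1) = 5640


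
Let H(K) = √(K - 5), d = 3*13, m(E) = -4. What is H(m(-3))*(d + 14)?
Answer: 159*I ≈ 159.0*I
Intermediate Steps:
d = 39
H(K) = √(-5 + K)
H(m(-3))*(d + 14) = √(-5 - 4)*(39 + 14) = √(-9)*53 = (3*I)*53 = 159*I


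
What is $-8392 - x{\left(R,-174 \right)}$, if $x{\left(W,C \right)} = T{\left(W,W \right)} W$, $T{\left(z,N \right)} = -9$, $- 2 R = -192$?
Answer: $-7528$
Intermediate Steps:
$R = 96$ ($R = \left(- \frac{1}{2}\right) \left(-192\right) = 96$)
$x{\left(W,C \right)} = - 9 W$
$-8392 - x{\left(R,-174 \right)} = -8392 - \left(-9\right) 96 = -8392 - -864 = -8392 + 864 = -7528$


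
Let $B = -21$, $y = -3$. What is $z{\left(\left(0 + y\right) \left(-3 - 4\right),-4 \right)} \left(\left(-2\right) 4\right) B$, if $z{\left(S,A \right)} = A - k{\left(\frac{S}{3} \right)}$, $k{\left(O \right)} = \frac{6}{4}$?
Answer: $-924$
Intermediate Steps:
$k{\left(O \right)} = \frac{3}{2}$ ($k{\left(O \right)} = 6 \cdot \frac{1}{4} = \frac{3}{2}$)
$z{\left(S,A \right)} = - \frac{3}{2} + A$ ($z{\left(S,A \right)} = A - \frac{3}{2} = - \frac{3}{2} + A$)
$z{\left(\left(0 + y\right) \left(-3 - 4\right),-4 \right)} \left(\left(-2\right) 4\right) B = \left(- \frac{3}{2} - 4\right) \left(\left(-2\right) 4\right) \left(-21\right) = \left(- \frac{11}{2}\right) \left(-8\right) \left(-21\right) = 44 \left(-21\right) = -924$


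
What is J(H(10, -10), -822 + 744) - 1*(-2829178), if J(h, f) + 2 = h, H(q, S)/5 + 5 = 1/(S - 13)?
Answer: 65070468/23 ≈ 2.8292e+6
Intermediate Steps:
H(q, S) = -25 + 5/(-13 + S) (H(q, S) = -25 + 5/(S - 13) = -25 + 5/(-13 + S))
J(h, f) = -2 + h
J(H(10, -10), -822 + 744) - 1*(-2829178) = (-2 + 5*(66 - 5*(-10))/(-13 - 10)) - 1*(-2829178) = (-2 + 5*(66 + 50)/(-23)) + 2829178 = (-2 + 5*(-1/23)*116) + 2829178 = (-2 - 580/23) + 2829178 = -626/23 + 2829178 = 65070468/23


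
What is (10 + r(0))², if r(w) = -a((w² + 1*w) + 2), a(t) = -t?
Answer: 144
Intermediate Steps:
r(w) = 2 + w + w² (r(w) = -(-1)*((w² + 1*w) + 2) = -(-1)*((w² + w) + 2) = -(-1)*((w + w²) + 2) = -(-1)*(2 + w + w²) = -(-2 - w - w²) = 2 + w + w²)
(10 + r(0))² = (10 + (2 + 0 + 0²))² = (10 + (2 + 0 + 0))² = (10 + 2)² = 12² = 144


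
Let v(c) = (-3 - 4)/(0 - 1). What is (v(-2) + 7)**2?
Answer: 196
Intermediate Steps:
v(c) = 7 (v(c) = -7/(-1) = -7*(-1) = 7)
(v(-2) + 7)**2 = (7 + 7)**2 = 14**2 = 196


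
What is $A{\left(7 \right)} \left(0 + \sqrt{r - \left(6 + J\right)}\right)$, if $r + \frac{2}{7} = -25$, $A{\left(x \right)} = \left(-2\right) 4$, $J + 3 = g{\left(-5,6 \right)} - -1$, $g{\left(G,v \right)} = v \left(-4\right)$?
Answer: $- \frac{8 i \sqrt{259}}{7} \approx - 18.393 i$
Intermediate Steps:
$g{\left(G,v \right)} = - 4 v$
$J = -26$ ($J = -3 - 23 = -26$)
$A{\left(x \right)} = -8$
$r = - \frac{177}{7}$ ($r = - \frac{2}{7} - 25 = - \frac{177}{7} \approx -25.286$)
$A{\left(7 \right)} \left(0 + \sqrt{r - \left(6 + J\right)}\right) = - 8 \left(0 + \sqrt{- \frac{177}{7} - -20}\right) = - 8 \left(0 + \sqrt{- \frac{177}{7} + \left(-6 + 26\right)}\right) = - 8 \left(0 + \sqrt{- \frac{177}{7} + 20}\right) = - 8 \left(0 + \sqrt{- \frac{37}{7}}\right) = - 8 \left(0 + \frac{i \sqrt{259}}{7}\right) = - 8 \frac{i \sqrt{259}}{7} = - \frac{8 i \sqrt{259}}{7}$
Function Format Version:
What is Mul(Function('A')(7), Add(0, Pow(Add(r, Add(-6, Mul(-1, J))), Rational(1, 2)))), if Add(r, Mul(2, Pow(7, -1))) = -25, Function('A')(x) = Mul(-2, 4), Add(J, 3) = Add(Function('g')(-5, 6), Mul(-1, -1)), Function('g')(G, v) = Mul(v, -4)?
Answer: Mul(Rational(-8, 7), I, Pow(259, Rational(1, 2))) ≈ Mul(-18.393, I)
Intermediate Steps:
Function('g')(G, v) = Mul(-4, v)
J = -26 (J = Add(-3, Add(Mul(-4, 6), Mul(-1, -1))) = Add(-3, Add(-24, 1)) = Add(-3, -23) = -26)
Function('A')(x) = -8
r = Rational(-177, 7) (r = Add(Rational(-2, 7), -25) = Rational(-177, 7) ≈ -25.286)
Mul(Function('A')(7), Add(0, Pow(Add(r, Add(-6, Mul(-1, J))), Rational(1, 2)))) = Mul(-8, Add(0, Pow(Add(Rational(-177, 7), Add(-6, Mul(-1, -26))), Rational(1, 2)))) = Mul(-8, Add(0, Pow(Add(Rational(-177, 7), Add(-6, 26)), Rational(1, 2)))) = Mul(-8, Add(0, Pow(Add(Rational(-177, 7), 20), Rational(1, 2)))) = Mul(-8, Add(0, Pow(Rational(-37, 7), Rational(1, 2)))) = Mul(-8, Add(0, Mul(Rational(1, 7), I, Pow(259, Rational(1, 2))))) = Mul(-8, Mul(Rational(1, 7), I, Pow(259, Rational(1, 2)))) = Mul(Rational(-8, 7), I, Pow(259, Rational(1, 2)))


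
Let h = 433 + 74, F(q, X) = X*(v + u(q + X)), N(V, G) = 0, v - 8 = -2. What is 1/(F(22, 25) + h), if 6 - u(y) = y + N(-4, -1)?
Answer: -1/368 ≈ -0.0027174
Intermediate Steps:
v = 6 (v = 8 - 2 = 6)
u(y) = 6 - y (u(y) = 6 - (y + 0) = 6 - y)
F(q, X) = X*(12 - X - q) (F(q, X) = X*(6 + (6 - (q + X))) = X*(6 + (6 - (X + q))) = X*(6 + (6 + (-X - q))) = X*(6 + (6 - X - q)) = X*(12 - X - q))
h = 507
1/(F(22, 25) + h) = 1/(25*(12 - 1*25 - 1*22) + 507) = 1/(25*(12 - 25 - 22) + 507) = 1/(25*(-35) + 507) = 1/(-875 + 507) = 1/(-368) = -1/368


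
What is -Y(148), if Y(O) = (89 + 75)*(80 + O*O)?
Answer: -3605376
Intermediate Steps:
Y(O) = 13120 + 164*O² (Y(O) = 164*(80 + O²) = 13120 + 164*O²)
-Y(148) = -(13120 + 164*148²) = -(13120 + 164*21904) = -(13120 + 3592256) = -1*3605376 = -3605376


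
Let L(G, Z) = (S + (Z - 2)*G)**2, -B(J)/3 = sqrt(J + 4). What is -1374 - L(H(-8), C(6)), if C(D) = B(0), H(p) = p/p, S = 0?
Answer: -1438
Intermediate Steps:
B(J) = -3*sqrt(4 + J) (B(J) = -3*sqrt(J + 4) = -3*sqrt(4 + J))
H(p) = 1
C(D) = -6 (C(D) = -3*sqrt(4 + 0) = -3*sqrt(4) = -3*2 = -6)
L(G, Z) = G**2*(-2 + Z)**2 (L(G, Z) = (0 + (Z - 2)*G)**2 = (0 + (-2 + Z)*G)**2 = (0 + G*(-2 + Z))**2 = (G*(-2 + Z))**2 = G**2*(-2 + Z)**2)
-1374 - L(H(-8), C(6)) = -1374 - 1**2*(-2 - 6)**2 = -1374 - (-8)**2 = -1374 - 64 = -1438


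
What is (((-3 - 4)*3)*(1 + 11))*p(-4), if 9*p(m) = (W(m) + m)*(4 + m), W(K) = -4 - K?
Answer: 0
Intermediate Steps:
p(m) = -16/9 - 4*m/9 (p(m) = (((-4 - m) + m)*(4 + m))/9 = (-4*(4 + m))/9 = (-16 - 4*m)/9 = -16/9 - 4*m/9)
(((-3 - 4)*3)*(1 + 11))*p(-4) = (((-3 - 4)*3)*(1 + 11))*(-16/9 - 4/9*(-4)) = (-7*3*12)*(-16/9 + 16/9) = -21*12*0 = -252*0 = 0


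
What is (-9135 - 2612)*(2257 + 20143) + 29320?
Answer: -263103480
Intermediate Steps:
(-9135 - 2612)*(2257 + 20143) + 29320 = -11747*22400 + 29320 = -263132800 + 29320 = -263103480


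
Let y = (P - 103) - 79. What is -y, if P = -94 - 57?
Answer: 333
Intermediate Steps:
P = -151
y = -333 (y = (-151 - 103) - 79 = -254 - 79 = -333)
-y = -1*(-333) = 333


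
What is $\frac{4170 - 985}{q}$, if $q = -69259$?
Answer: $- \frac{3185}{69259} \approx -0.045987$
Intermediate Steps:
$\frac{4170 - 985}{q} = \frac{4170 - 985}{-69259} = \left(4170 - 985\right) \left(- \frac{1}{69259}\right) = 3185 \left(- \frac{1}{69259}\right) = - \frac{3185}{69259}$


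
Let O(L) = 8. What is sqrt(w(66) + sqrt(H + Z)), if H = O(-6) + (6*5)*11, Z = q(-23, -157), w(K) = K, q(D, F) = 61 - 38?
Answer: sqrt(85) ≈ 9.2195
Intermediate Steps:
q(D, F) = 23
Z = 23
H = 338 (H = 8 + (6*5)*11 = 8 + 30*11 = 8 + 330 = 338)
sqrt(w(66) + sqrt(H + Z)) = sqrt(66 + sqrt(338 + 23)) = sqrt(66 + sqrt(361)) = sqrt(66 + 19) = sqrt(85)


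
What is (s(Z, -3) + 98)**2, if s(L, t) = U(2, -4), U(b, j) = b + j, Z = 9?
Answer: 9216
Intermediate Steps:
s(L, t) = -2 (s(L, t) = 2 - 4 = -2)
(s(Z, -3) + 98)**2 = (-2 + 98)**2 = 96**2 = 9216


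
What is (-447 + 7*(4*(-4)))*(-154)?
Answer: 86086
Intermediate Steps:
(-447 + 7*(4*(-4)))*(-154) = (-447 + 7*(-16))*(-154) = (-447 - 112)*(-154) = -559*(-154) = 86086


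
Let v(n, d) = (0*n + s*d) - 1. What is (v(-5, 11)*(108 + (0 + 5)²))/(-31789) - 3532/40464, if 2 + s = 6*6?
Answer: -529914331/321577524 ≈ -1.6479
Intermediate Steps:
s = 34 (s = -2 + 6*6 = -2 + 36 = 34)
v(n, d) = -1 + 34*d (v(n, d) = (0*n + 34*d) - 1 = (0 + 34*d) - 1 = 34*d - 1 = -1 + 34*d)
(v(-5, 11)*(108 + (0 + 5)²))/(-31789) - 3532/40464 = ((-1 + 34*11)*(108 + (0 + 5)²))/(-31789) - 3532/40464 = ((-1 + 374)*(108 + 5²))*(-1/31789) - 3532*1/40464 = (373*(108 + 25))*(-1/31789) - 883/10116 = (373*133)*(-1/31789) - 883/10116 = 49609*(-1/31789) - 883/10116 = -49609/31789 - 883/10116 = -529914331/321577524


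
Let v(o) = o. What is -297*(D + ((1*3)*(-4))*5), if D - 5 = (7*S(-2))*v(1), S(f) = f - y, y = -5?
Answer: 10098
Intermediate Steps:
S(f) = 5 + f (S(f) = f - 1*(-5) = f + 5 = 5 + f)
D = 26 (D = 5 + (7*(5 - 2))*1 = 5 + (7*3)*1 = 5 + 21*1 = 5 + 21 = 26)
-297*(D + ((1*3)*(-4))*5) = -297*(26 + ((1*3)*(-4))*5) = -297*(26 + (3*(-4))*5) = -297*(26 - 12*5) = -297*(26 - 60) = -297*(-34) = 10098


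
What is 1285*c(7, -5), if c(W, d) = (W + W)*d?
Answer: -89950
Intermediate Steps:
c(W, d) = 2*W*d (c(W, d) = (2*W)*d = 2*W*d)
1285*c(7, -5) = 1285*(2*7*(-5)) = 1285*(-70) = -89950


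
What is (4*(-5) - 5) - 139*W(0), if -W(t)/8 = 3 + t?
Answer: 3311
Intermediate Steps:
W(t) = -24 - 8*t (W(t) = -8*(3 + t) = -24 - 8*t)
(4*(-5) - 5) - 139*W(0) = (4*(-5) - 5) - 139*(-24 - 8*0) = (-20 - 5) - 139*(-24 + 0) = -25 - 139*(-24) = -25 + 3336 = 3311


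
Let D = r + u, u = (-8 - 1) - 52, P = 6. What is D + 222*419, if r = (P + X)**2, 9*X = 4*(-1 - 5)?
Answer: 836713/9 ≈ 92968.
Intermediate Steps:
u = -61 (u = -9 - 52 = -61)
X = -8/3 (X = (4*(-1 - 5))/9 = (4*(-6))/9 = (1/9)*(-24) = -8/3 ≈ -2.6667)
r = 100/9 (r = (6 - 8/3)**2 = (10/3)**2 = 100/9 ≈ 11.111)
D = -449/9 (D = 100/9 - 61 = -449/9 ≈ -49.889)
D + 222*419 = -449/9 + 222*419 = -449/9 + 93018 = 836713/9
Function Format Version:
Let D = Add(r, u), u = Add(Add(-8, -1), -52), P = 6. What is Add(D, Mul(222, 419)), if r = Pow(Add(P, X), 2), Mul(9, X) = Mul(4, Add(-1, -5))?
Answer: Rational(836713, 9) ≈ 92968.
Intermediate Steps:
u = -61 (u = Add(-9, -52) = -61)
X = Rational(-8, 3) (X = Mul(Rational(1, 9), Mul(4, Add(-1, -5))) = Mul(Rational(1, 9), Mul(4, -6)) = Mul(Rational(1, 9), -24) = Rational(-8, 3) ≈ -2.6667)
r = Rational(100, 9) (r = Pow(Add(6, Rational(-8, 3)), 2) = Pow(Rational(10, 3), 2) = Rational(100, 9) ≈ 11.111)
D = Rational(-449, 9) (D = Add(Rational(100, 9), -61) = Rational(-449, 9) ≈ -49.889)
Add(D, Mul(222, 419)) = Add(Rational(-449, 9), Mul(222, 419)) = Add(Rational(-449, 9), 93018) = Rational(836713, 9)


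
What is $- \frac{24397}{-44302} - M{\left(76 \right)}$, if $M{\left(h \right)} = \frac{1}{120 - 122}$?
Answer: $\frac{23274}{22151} \approx 1.0507$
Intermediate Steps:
$M{\left(h \right)} = - \frac{1}{2}$ ($M{\left(h \right)} = \frac{1}{-2} = - \frac{1}{2}$)
$- \frac{24397}{-44302} - M{\left(76 \right)} = - \frac{24397}{-44302} - - \frac{1}{2} = \left(-24397\right) \left(- \frac{1}{44302}\right) + \frac{1}{2} = \frac{24397}{44302} + \frac{1}{2} = \frac{23274}{22151}$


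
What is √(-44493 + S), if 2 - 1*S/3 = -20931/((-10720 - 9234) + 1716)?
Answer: 3*I*√1644290861818/18238 ≈ 210.93*I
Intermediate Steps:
S = 46635/18238 (S = 6 - (-62793)/((-10720 - 9234) + 1716) = 6 - (-62793)/(-19954 + 1716) = 6 - (-62793)/(-18238) = 6 - (-62793)*(-1)/18238 = 6 - 3*20931/18238 = 6 - 62793/18238 = 46635/18238 ≈ 2.5570)
√(-44493 + S) = √(-44493 + 46635/18238) = √(-811416699/18238) = 3*I*√1644290861818/18238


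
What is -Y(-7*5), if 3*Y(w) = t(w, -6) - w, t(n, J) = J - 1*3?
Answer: -26/3 ≈ -8.6667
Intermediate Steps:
t(n, J) = -3 + J (t(n, J) = J - 3 = -3 + J)
Y(w) = -3 - w/3 (Y(w) = ((-3 - 6) - w)/3 = (-9 - w)/3 = -3 - w/3)
-Y(-7*5) = -(-3 - (-7)*5/3) = -(-3 - 1/3*(-35)) = -(-3 + 35/3) = -1*26/3 = -26/3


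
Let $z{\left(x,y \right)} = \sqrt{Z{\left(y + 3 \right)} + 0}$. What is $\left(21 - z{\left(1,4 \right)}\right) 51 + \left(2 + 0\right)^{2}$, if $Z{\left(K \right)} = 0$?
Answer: $1075$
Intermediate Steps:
$z{\left(x,y \right)} = 0$ ($z{\left(x,y \right)} = \sqrt{0 + 0} = \sqrt{0} = 0$)
$\left(21 - z{\left(1,4 \right)}\right) 51 + \left(2 + 0\right)^{2} = \left(21 - 0\right) 51 + \left(2 + 0\right)^{2} = \left(21 + 0\right) 51 + 2^{2} = 21 \cdot 51 + 4 = 1071 + 4 = 1075$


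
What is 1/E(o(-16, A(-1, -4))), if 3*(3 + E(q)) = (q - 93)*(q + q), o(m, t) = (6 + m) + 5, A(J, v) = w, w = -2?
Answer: 3/971 ≈ 0.0030896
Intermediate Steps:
A(J, v) = -2
o(m, t) = 11 + m
E(q) = -3 + 2*q*(-93 + q)/3 (E(q) = -3 + ((q - 93)*(q + q))/3 = -3 + ((-93 + q)*(2*q))/3 = -3 + (2*q*(-93 + q))/3 = -3 + 2*q*(-93 + q)/3)
1/E(o(-16, A(-1, -4))) = 1/(-3 - 62*(11 - 16) + 2*(11 - 16)²/3) = 1/(-3 - 62*(-5) + (⅔)*(-5)²) = 1/(-3 + 310 + (⅔)*25) = 1/(-3 + 310 + 50/3) = 1/(971/3) = 3/971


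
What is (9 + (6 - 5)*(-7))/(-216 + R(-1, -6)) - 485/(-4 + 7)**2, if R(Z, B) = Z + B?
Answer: -108173/2007 ≈ -53.898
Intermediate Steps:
R(Z, B) = B + Z
(9 + (6 - 5)*(-7))/(-216 + R(-1, -6)) - 485/(-4 + 7)**2 = (9 + (6 - 5)*(-7))/(-216 + (-6 - 1)) - 485/(-4 + 7)**2 = (9 + 1*(-7))/(-216 - 7) - 485/(3**2) = (9 - 7)/(-223) - 485/9 = 2*(-1/223) - 485*1/9 = -2/223 - 485/9 = -108173/2007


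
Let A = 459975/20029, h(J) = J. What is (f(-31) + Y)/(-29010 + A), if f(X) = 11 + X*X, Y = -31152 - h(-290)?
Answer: 119733362/116116263 ≈ 1.0312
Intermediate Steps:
Y = -30862 (Y = -31152 - 1*(-290) = -31152 + 290 = -30862)
A = 459975/20029 (A = 459975*(1/20029) = 459975/20029 ≈ 22.965)
f(X) = 11 + X²
(f(-31) + Y)/(-29010 + A) = ((11 + (-31)²) - 30862)/(-29010 + 459975/20029) = ((11 + 961) - 30862)/(-580581315/20029) = (972 - 30862)*(-20029/580581315) = -29890*(-20029/580581315) = 119733362/116116263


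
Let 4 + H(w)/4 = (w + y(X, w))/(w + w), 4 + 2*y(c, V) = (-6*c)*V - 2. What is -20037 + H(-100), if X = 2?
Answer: -1003147/50 ≈ -20063.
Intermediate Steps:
y(c, V) = -3 - 3*V*c (y(c, V) = -2 + ((-6*c)*V - 2)/2 = -2 + (-6*V*c - 2)/2 = -2 + (-2 - 6*V*c)/2 = -2 + (-1 - 3*V*c) = -3 - 3*V*c)
H(w) = -16 + 2*(-3 - 5*w)/w (H(w) = -16 + 4*((w + (-3 - 3*w*2))/(w + w)) = -16 + 4*((w + (-3 - 6*w))/((2*w))) = -16 + 4*((-3 - 5*w)*(1/(2*w))) = -16 + 4*((-3 - 5*w)/(2*w)) = -16 + 2*(-3 - 5*w)/w)
-20037 + H(-100) = -20037 + (-26 - 6/(-100)) = -20037 + (-26 - 6*(-1/100)) = -20037 + (-26 + 3/50) = -20037 - 1297/50 = -1003147/50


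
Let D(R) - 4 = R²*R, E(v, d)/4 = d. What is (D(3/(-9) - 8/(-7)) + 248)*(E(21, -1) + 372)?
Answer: 860636080/9261 ≈ 92931.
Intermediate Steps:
E(v, d) = 4*d
D(R) = 4 + R³ (D(R) = 4 + R²*R = 4 + R³)
(D(3/(-9) - 8/(-7)) + 248)*(E(21, -1) + 372) = ((4 + (3/(-9) - 8/(-7))³) + 248)*(4*(-1) + 372) = ((4 + (3*(-⅑) - 8*(-⅐))³) + 248)*(-4 + 372) = ((4 + (-⅓ + 8/7)³) + 248)*368 = ((4 + (17/21)³) + 248)*368 = ((4 + 4913/9261) + 248)*368 = (41957/9261 + 248)*368 = (2338685/9261)*368 = 860636080/9261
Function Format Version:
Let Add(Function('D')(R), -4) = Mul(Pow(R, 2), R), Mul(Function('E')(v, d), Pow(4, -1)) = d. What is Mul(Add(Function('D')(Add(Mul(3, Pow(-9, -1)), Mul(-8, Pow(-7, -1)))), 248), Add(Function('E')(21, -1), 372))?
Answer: Rational(860636080, 9261) ≈ 92931.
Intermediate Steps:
Function('E')(v, d) = Mul(4, d)
Function('D')(R) = Add(4, Pow(R, 3)) (Function('D')(R) = Add(4, Mul(Pow(R, 2), R)) = Add(4, Pow(R, 3)))
Mul(Add(Function('D')(Add(Mul(3, Pow(-9, -1)), Mul(-8, Pow(-7, -1)))), 248), Add(Function('E')(21, -1), 372)) = Mul(Add(Add(4, Pow(Add(Mul(3, Pow(-9, -1)), Mul(-8, Pow(-7, -1))), 3)), 248), Add(Mul(4, -1), 372)) = Mul(Add(Add(4, Pow(Add(Mul(3, Rational(-1, 9)), Mul(-8, Rational(-1, 7))), 3)), 248), Add(-4, 372)) = Mul(Add(Add(4, Pow(Add(Rational(-1, 3), Rational(8, 7)), 3)), 248), 368) = Mul(Add(Add(4, Pow(Rational(17, 21), 3)), 248), 368) = Mul(Add(Add(4, Rational(4913, 9261)), 248), 368) = Mul(Add(Rational(41957, 9261), 248), 368) = Mul(Rational(2338685, 9261), 368) = Rational(860636080, 9261)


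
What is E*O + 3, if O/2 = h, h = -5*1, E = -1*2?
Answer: 23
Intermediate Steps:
E = -2
h = -5
O = -10 (O = 2*(-5) = -10)
E*O + 3 = -2*(-10) + 3 = 20 + 3 = 23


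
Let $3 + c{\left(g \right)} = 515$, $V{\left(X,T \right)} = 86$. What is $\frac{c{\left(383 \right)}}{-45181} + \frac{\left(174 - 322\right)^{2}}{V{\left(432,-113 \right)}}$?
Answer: $\frac{494800296}{1942783} \approx 254.69$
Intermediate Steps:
$c{\left(g \right)} = 512$ ($c{\left(g \right)} = -3 + 515 = 512$)
$\frac{c{\left(383 \right)}}{-45181} + \frac{\left(174 - 322\right)^{2}}{V{\left(432,-113 \right)}} = \frac{512}{-45181} + \frac{\left(174 - 322\right)^{2}}{86} = 512 \left(- \frac{1}{45181}\right) + \left(-148\right)^{2} \cdot \frac{1}{86} = - \frac{512}{45181} + 21904 \cdot \frac{1}{86} = - \frac{512}{45181} + \frac{10952}{43} = \frac{494800296}{1942783}$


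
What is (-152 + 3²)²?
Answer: 20449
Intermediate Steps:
(-152 + 3²)² = (-152 + 9)² = (-143)² = 20449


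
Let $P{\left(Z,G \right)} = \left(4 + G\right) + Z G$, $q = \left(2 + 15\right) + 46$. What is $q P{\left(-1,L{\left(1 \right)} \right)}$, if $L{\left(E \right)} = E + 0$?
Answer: $252$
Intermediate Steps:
$L{\left(E \right)} = E$
$q = 63$ ($q = 17 + 46 = 63$)
$P{\left(Z,G \right)} = 4 + G + G Z$ ($P{\left(Z,G \right)} = \left(4 + G\right) + G Z = 4 + G + G Z$)
$q P{\left(-1,L{\left(1 \right)} \right)} = 63 \left(4 + 1 + 1 \left(-1\right)\right) = 63 \left(4 + 1 - 1\right) = 63 \cdot 4 = 252$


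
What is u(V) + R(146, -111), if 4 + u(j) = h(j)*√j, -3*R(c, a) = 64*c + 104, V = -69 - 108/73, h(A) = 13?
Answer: -9460/3 + 91*I*√7665/73 ≈ -3153.3 + 109.14*I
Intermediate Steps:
V = -5145/73 (V = -69 - 108*1/73 = -69 - 108/73 = -5145/73 ≈ -70.479)
R(c, a) = -104/3 - 64*c/3 (R(c, a) = -(64*c + 104)/3 = -(104 + 64*c)/3 = -104/3 - 64*c/3)
u(j) = -4 + 13*√j
u(V) + R(146, -111) = (-4 + 13*√(-5145/73)) + (-104/3 - 64/3*146) = (-4 + 13*(7*I*√7665/73)) + (-104/3 - 9344/3) = (-4 + 91*I*√7665/73) - 9448/3 = -9460/3 + 91*I*√7665/73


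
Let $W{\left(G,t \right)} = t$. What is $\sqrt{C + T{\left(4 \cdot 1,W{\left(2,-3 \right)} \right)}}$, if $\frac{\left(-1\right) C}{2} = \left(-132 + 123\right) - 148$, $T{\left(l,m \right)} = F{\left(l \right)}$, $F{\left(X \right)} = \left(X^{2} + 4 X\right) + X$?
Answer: $5 \sqrt{14} \approx 18.708$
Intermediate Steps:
$F{\left(X \right)} = X^{2} + 5 X$
$T{\left(l,m \right)} = l \left(5 + l\right)$
$C = 314$ ($C = - 2 \left(\left(-132 + 123\right) - 148\right) = - 2 \left(-9 - 148\right) = \left(-2\right) \left(-157\right) = 314$)
$\sqrt{C + T{\left(4 \cdot 1,W{\left(2,-3 \right)} \right)}} = \sqrt{314 + 4 \cdot 1 \left(5 + 4 \cdot 1\right)} = \sqrt{314 + 4 \left(5 + 4\right)} = \sqrt{314 + 4 \cdot 9} = \sqrt{314 + 36} = \sqrt{350} = 5 \sqrt{14}$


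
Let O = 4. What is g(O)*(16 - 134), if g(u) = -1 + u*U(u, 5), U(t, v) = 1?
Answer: -354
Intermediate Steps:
g(u) = -1 + u (g(u) = -1 + u*1 = -1 + u)
g(O)*(16 - 134) = (-1 + 4)*(16 - 134) = 3*(-118) = -354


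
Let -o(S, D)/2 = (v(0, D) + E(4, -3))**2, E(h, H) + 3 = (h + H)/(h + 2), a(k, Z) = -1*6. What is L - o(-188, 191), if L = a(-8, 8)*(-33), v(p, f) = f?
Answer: 1278205/18 ≈ 71011.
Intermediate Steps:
a(k, Z) = -6
E(h, H) = -3 + (H + h)/(2 + h) (E(h, H) = -3 + (h + H)/(h + 2) = -3 + (H + h)/(2 + h))
o(S, D) = -2*(-17/6 + D)**2 (o(S, D) = -2*(D + (-6 - 3 - 2*4)/(2 + 4))**2 = -2*(D + (-6 - 3 - 8)/6)**2 = -2*(D + (1/6)*(-17))**2 = -2*(D - 17/6)**2 = -2*(-17/6 + D)**2)
L = 198 (L = -6*(-33) = 198)
L - o(-188, 191) = 198 - (-1)*(-17 + 6*191)**2/18 = 198 - (-1)*(-17 + 1146)**2/18 = 198 - (-1)*1129**2/18 = 198 - (-1)*1274641/18 = 198 - 1*(-1274641/18) = 198 + 1274641/18 = 1278205/18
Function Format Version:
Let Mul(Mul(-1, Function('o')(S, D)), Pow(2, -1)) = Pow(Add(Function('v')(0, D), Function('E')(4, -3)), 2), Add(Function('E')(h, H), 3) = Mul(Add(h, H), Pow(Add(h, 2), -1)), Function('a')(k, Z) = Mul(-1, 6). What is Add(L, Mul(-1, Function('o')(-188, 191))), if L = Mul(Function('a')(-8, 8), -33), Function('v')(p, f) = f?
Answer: Rational(1278205, 18) ≈ 71011.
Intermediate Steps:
Function('a')(k, Z) = -6
Function('E')(h, H) = Add(-3, Mul(Pow(Add(2, h), -1), Add(H, h))) (Function('E')(h, H) = Add(-3, Mul(Add(h, H), Pow(Add(h, 2), -1))) = Add(-3, Mul(Add(H, h), Pow(Add(2, h), -1))) = Add(-3, Mul(Pow(Add(2, h), -1), Add(H, h))))
Function('o')(S, D) = Mul(-2, Pow(Add(Rational(-17, 6), D), 2)) (Function('o')(S, D) = Mul(-2, Pow(Add(D, Mul(Pow(Add(2, 4), -1), Add(-6, -3, Mul(-2, 4)))), 2)) = Mul(-2, Pow(Add(D, Mul(Pow(6, -1), Add(-6, -3, -8))), 2)) = Mul(-2, Pow(Add(D, Mul(Rational(1, 6), -17)), 2)) = Mul(-2, Pow(Add(D, Rational(-17, 6)), 2)) = Mul(-2, Pow(Add(Rational(-17, 6), D), 2)))
L = 198 (L = Mul(-6, -33) = 198)
Add(L, Mul(-1, Function('o')(-188, 191))) = Add(198, Mul(-1, Mul(Rational(-1, 18), Pow(Add(-17, Mul(6, 191)), 2)))) = Add(198, Mul(-1, Mul(Rational(-1, 18), Pow(Add(-17, 1146), 2)))) = Add(198, Mul(-1, Mul(Rational(-1, 18), Pow(1129, 2)))) = Add(198, Mul(-1, Mul(Rational(-1, 18), 1274641))) = Add(198, Mul(-1, Rational(-1274641, 18))) = Add(198, Rational(1274641, 18)) = Rational(1278205, 18)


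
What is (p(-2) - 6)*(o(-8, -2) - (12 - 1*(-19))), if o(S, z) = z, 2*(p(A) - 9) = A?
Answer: -66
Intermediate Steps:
p(A) = 9 + A/2
(p(-2) - 6)*(o(-8, -2) - (12 - 1*(-19))) = ((9 + (1/2)*(-2)) - 6)*(-2 - (12 - 1*(-19))) = ((9 - 1) - 6)*(-2 - (12 + 19)) = (8 - 6)*(-2 - 1*31) = 2*(-2 - 31) = 2*(-33) = -66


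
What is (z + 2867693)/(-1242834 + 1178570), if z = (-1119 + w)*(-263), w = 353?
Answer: -3069151/64264 ≈ -47.758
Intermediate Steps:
z = 201458 (z = (-1119 + 353)*(-263) = -766*(-263) = 201458)
(z + 2867693)/(-1242834 + 1178570) = (201458 + 2867693)/(-1242834 + 1178570) = 3069151/(-64264) = 3069151*(-1/64264) = -3069151/64264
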